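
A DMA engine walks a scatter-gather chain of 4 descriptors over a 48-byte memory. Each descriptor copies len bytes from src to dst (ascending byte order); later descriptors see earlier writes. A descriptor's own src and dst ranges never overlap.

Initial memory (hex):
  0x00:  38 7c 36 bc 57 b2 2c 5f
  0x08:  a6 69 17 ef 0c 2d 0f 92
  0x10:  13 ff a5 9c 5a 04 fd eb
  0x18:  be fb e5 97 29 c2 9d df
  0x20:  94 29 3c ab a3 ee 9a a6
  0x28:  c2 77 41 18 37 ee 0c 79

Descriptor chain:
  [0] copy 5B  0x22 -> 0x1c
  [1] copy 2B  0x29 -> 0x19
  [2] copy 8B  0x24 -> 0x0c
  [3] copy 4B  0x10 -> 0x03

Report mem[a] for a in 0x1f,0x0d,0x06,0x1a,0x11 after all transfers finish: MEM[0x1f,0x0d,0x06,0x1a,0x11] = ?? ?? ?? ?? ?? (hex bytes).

D0: mem[0x1c..0x20] <- [3c ab a3 ee 9a]
D1: mem[0x19..0x1a] <- [77 41]
D2: mem[0x0c..0x13] <- [a3 ee 9a a6 c2 77 41 18]
D3: mem[0x03..0x06] <- [c2 77 41 18]
query mem[0x1f]=0xee, mem[0x0d]=0xee, mem[0x06]=0x18, mem[0x1a]=0x41, mem[0x11]=0x77

MEM[0x1f,0x0d,0x06,0x1a,0x11] = ee ee 18 41 77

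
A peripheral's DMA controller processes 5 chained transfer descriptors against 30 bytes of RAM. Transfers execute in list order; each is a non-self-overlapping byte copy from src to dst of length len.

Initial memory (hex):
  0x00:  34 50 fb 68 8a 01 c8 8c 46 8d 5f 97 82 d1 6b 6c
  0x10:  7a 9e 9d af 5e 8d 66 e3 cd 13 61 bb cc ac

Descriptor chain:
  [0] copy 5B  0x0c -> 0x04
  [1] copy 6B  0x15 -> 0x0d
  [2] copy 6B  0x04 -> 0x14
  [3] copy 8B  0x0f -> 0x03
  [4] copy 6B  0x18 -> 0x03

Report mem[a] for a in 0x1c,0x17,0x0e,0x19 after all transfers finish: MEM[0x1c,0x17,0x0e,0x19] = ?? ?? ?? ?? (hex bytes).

MEM[0x1c,0x17,0x0e,0x19] = cc 6c 66 8d

D0: mem[0x04..0x08] <- [82 d1 6b 6c 7a]
D1: mem[0x0d..0x12] <- [8d 66 e3 cd 13 61]
D2: mem[0x14..0x19] <- [82 d1 6b 6c 7a 8d]
D3: mem[0x03..0x0a] <- [e3 cd 13 61 af 82 d1 6b]
D4: mem[0x03..0x08] <- [7a 8d 61 bb cc ac]
query mem[0x1c]=0xcc, mem[0x17]=0x6c, mem[0x0e]=0x66, mem[0x19]=0x8d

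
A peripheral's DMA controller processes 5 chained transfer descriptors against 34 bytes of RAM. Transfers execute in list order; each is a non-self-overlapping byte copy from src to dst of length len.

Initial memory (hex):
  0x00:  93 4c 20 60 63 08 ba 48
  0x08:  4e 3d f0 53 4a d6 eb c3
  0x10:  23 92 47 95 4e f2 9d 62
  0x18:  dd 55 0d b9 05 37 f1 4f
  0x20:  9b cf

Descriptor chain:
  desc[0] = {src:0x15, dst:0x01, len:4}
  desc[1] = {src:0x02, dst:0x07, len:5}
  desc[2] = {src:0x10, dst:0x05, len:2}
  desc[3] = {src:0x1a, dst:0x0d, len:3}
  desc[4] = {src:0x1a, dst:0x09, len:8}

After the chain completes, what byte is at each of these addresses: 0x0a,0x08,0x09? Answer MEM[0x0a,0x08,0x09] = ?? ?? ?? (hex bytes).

MEM[0x0a,0x08,0x09] = b9 62 0d

#0 dst[0x01+4] := {0xf2,0x9d,0x62,0xdd}
#1 dst[0x07+5] := {0x9d,0x62,0xdd,0x08,0xba}
#2 dst[0x05+2] := {0x23,0x92}
#3 dst[0x0d+3] := {0x0d,0xb9,0x05}
#4 dst[0x09+8] := {0x0d,0xb9,0x05,0x37,0xf1,0x4f,0x9b,0xcf}
query mem[0x0a]=0xb9, mem[0x08]=0x62, mem[0x09]=0x0d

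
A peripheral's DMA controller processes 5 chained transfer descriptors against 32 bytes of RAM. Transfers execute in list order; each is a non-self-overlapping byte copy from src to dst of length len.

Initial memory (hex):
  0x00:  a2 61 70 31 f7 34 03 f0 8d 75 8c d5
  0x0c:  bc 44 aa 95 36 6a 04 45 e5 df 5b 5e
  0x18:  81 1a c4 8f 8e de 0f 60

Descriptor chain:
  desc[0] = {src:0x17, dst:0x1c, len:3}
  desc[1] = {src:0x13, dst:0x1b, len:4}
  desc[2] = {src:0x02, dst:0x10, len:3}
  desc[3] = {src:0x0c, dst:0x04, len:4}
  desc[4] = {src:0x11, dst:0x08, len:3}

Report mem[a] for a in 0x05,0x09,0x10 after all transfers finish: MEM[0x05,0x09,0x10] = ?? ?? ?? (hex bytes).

[0] 0x17->0x1c len=3 : 5e 81 1a
[1] 0x13->0x1b len=4 : 45 e5 df 5b
[2] 0x02->0x10 len=3 : 70 31 f7
[3] 0x0c->0x04 len=4 : bc 44 aa 95
[4] 0x11->0x08 len=3 : 31 f7 45
query mem[0x05]=0x44, mem[0x09]=0xf7, mem[0x10]=0x70

MEM[0x05,0x09,0x10] = 44 f7 70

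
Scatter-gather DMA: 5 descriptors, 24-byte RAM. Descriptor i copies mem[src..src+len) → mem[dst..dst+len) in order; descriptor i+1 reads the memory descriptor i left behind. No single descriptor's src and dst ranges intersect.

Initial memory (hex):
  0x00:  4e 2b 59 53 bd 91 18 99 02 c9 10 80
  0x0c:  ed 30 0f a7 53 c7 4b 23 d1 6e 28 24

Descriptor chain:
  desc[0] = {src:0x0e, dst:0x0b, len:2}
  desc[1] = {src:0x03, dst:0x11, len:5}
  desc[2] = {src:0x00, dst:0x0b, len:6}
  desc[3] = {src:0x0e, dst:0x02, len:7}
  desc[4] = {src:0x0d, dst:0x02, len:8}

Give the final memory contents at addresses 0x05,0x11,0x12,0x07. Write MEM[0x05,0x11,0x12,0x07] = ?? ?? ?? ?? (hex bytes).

[0] 0x0e->0x0b len=2 : 0f a7
[1] 0x03->0x11 len=5 : 53 bd 91 18 99
[2] 0x00->0x0b len=6 : 4e 2b 59 53 bd 91
[3] 0x0e->0x02 len=7 : 53 bd 91 53 bd 91 18
[4] 0x0d->0x02 len=8 : 59 53 bd 91 53 bd 91 18
query mem[0x05]=0x91, mem[0x11]=0x53, mem[0x12]=0xbd, mem[0x07]=0xbd

MEM[0x05,0x11,0x12,0x07] = 91 53 bd bd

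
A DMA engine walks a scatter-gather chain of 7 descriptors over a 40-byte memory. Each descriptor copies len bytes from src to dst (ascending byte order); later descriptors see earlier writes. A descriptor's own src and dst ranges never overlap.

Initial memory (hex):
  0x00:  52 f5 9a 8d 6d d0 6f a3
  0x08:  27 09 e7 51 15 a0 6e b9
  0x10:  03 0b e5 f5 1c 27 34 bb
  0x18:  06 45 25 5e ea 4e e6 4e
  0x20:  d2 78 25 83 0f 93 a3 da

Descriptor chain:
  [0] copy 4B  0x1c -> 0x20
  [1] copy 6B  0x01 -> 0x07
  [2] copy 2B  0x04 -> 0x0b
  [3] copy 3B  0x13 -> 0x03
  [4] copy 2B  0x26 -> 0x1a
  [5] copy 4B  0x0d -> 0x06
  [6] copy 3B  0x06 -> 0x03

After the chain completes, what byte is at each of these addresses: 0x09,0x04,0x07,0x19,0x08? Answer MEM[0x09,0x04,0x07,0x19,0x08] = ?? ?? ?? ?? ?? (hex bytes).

MEM[0x09,0x04,0x07,0x19,0x08] = 03 6e 6e 45 b9

D0: mem[0x20..0x23] <- [ea 4e e6 4e]
D1: mem[0x07..0x0c] <- [f5 9a 8d 6d d0 6f]
D2: mem[0x0b..0x0c] <- [6d d0]
D3: mem[0x03..0x05] <- [f5 1c 27]
D4: mem[0x1a..0x1b] <- [a3 da]
D5: mem[0x06..0x09] <- [a0 6e b9 03]
D6: mem[0x03..0x05] <- [a0 6e b9]
query mem[0x09]=0x03, mem[0x04]=0x6e, mem[0x07]=0x6e, mem[0x19]=0x45, mem[0x08]=0xb9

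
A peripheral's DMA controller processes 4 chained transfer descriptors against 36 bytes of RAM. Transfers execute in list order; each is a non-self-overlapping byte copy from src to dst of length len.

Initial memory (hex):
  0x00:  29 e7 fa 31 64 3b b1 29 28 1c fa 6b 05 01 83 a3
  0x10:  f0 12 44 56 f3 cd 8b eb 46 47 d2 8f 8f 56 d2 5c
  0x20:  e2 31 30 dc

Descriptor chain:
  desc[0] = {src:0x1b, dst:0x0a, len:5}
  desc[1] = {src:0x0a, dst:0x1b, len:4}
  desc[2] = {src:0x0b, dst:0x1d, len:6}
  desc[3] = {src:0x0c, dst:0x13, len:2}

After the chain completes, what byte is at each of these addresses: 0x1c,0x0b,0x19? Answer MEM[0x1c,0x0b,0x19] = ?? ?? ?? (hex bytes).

MEM[0x1c,0x0b,0x19] = 8f 8f 47

D0: mem[0x0a..0x0e] <- [8f 8f 56 d2 5c]
D1: mem[0x1b..0x1e] <- [8f 8f 56 d2]
D2: mem[0x1d..0x22] <- [8f 56 d2 5c a3 f0]
D3: mem[0x13..0x14] <- [56 d2]
query mem[0x1c]=0x8f, mem[0x0b]=0x8f, mem[0x19]=0x47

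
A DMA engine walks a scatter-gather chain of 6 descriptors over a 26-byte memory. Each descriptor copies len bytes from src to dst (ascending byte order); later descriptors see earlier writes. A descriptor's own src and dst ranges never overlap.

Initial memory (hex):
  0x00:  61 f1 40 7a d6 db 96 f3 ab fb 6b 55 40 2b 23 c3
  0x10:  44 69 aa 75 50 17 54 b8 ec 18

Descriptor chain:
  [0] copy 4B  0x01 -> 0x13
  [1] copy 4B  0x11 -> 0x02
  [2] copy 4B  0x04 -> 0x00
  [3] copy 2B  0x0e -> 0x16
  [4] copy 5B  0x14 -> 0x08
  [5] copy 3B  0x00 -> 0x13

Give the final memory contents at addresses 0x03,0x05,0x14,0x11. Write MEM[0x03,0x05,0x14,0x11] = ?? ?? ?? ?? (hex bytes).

MEM[0x03,0x05,0x14,0x11] = f3 40 40 69

D0: mem[0x13..0x16] <- [f1 40 7a d6]
D1: mem[0x02..0x05] <- [69 aa f1 40]
D2: mem[0x00..0x03] <- [f1 40 96 f3]
D3: mem[0x16..0x17] <- [23 c3]
D4: mem[0x08..0x0c] <- [40 7a 23 c3 ec]
D5: mem[0x13..0x15] <- [f1 40 96]
query mem[0x03]=0xf3, mem[0x05]=0x40, mem[0x14]=0x40, mem[0x11]=0x69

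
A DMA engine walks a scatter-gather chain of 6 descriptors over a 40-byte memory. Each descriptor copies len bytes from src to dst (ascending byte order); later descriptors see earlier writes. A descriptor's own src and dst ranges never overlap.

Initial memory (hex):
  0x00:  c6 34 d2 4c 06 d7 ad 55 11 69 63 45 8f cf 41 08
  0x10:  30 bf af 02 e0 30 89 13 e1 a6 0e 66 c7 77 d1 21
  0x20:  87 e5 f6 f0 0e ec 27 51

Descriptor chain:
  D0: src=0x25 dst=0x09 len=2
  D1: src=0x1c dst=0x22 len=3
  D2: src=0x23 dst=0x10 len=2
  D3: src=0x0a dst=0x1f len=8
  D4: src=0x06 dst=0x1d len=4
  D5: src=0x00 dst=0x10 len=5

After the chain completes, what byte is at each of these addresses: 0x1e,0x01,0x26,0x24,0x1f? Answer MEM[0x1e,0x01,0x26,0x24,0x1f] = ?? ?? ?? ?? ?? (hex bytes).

[0] 0x25->0x09 len=2 : ec 27
[1] 0x1c->0x22 len=3 : c7 77 d1
[2] 0x23->0x10 len=2 : 77 d1
[3] 0x0a->0x1f len=8 : 27 45 8f cf 41 08 77 d1
[4] 0x06->0x1d len=4 : ad 55 11 ec
[5] 0x00->0x10 len=5 : c6 34 d2 4c 06
query mem[0x1e]=0x55, mem[0x01]=0x34, mem[0x26]=0xd1, mem[0x24]=0x08, mem[0x1f]=0x11

MEM[0x1e,0x01,0x26,0x24,0x1f] = 55 34 d1 08 11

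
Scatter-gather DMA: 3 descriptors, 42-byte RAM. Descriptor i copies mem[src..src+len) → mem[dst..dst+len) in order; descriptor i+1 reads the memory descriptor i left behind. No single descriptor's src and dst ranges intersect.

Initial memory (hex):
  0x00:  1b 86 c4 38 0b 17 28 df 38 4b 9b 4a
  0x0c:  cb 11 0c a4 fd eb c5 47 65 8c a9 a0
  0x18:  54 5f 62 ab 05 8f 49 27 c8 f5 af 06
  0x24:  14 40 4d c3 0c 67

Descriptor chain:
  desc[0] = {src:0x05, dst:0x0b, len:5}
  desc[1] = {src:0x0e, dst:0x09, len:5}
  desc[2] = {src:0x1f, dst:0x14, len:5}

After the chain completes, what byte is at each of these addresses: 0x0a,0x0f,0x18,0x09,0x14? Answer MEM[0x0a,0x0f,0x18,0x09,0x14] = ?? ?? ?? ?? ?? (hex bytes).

  after D0: wrote 5B at 0x0b = 1728df384b
  after D1: wrote 5B at 0x09 = 384bfdebc5
  after D2: wrote 5B at 0x14 = 27c8f5af06
query mem[0x0a]=0x4b, mem[0x0f]=0x4b, mem[0x18]=0x06, mem[0x09]=0x38, mem[0x14]=0x27

MEM[0x0a,0x0f,0x18,0x09,0x14] = 4b 4b 06 38 27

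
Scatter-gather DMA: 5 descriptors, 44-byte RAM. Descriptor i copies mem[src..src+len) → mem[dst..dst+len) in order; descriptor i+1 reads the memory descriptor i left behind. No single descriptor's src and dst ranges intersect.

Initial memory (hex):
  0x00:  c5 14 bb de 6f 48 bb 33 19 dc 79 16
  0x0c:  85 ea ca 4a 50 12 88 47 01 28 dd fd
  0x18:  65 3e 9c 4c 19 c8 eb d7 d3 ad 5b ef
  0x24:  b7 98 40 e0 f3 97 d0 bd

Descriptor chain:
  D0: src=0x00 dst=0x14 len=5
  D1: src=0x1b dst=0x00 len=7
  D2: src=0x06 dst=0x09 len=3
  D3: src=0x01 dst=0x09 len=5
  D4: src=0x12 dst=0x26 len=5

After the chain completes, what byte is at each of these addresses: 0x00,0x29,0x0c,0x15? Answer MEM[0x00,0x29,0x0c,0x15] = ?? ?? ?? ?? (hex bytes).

MEM[0x00,0x29,0x0c,0x15] = 4c 14 d7 14

  after D0: wrote 5B at 0x14 = c514bbde6f
  after D1: wrote 7B at 0x00 = 4c19c8ebd7d3ad
  after D2: wrote 3B at 0x09 = ad3319
  after D3: wrote 5B at 0x09 = 19c8ebd7d3
  after D4: wrote 5B at 0x26 = 8847c514bb
query mem[0x00]=0x4c, mem[0x29]=0x14, mem[0x0c]=0xd7, mem[0x15]=0x14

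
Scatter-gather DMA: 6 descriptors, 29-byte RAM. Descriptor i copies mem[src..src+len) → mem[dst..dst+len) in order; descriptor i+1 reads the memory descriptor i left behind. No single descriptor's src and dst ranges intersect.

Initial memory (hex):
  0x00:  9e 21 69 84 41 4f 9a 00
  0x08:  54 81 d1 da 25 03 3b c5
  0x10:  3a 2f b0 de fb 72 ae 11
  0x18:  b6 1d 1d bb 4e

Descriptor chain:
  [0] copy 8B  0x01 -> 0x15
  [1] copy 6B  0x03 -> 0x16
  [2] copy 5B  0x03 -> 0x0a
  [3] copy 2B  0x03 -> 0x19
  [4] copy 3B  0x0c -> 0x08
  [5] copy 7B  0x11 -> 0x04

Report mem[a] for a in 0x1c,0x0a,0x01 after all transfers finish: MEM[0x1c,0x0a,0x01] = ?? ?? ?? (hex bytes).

  after D0: wrote 8B at 0x15 = 216984414f9a0054
  after D1: wrote 6B at 0x16 = 84414f9a0054
  after D2: wrote 5B at 0x0a = 84414f9a00
  after D3: wrote 2B at 0x19 = 8441
  after D4: wrote 3B at 0x08 = 4f9a00
  after D5: wrote 7B at 0x04 = 2fb0defb218441
query mem[0x1c]=0x54, mem[0x0a]=0x41, mem[0x01]=0x21

MEM[0x1c,0x0a,0x01] = 54 41 21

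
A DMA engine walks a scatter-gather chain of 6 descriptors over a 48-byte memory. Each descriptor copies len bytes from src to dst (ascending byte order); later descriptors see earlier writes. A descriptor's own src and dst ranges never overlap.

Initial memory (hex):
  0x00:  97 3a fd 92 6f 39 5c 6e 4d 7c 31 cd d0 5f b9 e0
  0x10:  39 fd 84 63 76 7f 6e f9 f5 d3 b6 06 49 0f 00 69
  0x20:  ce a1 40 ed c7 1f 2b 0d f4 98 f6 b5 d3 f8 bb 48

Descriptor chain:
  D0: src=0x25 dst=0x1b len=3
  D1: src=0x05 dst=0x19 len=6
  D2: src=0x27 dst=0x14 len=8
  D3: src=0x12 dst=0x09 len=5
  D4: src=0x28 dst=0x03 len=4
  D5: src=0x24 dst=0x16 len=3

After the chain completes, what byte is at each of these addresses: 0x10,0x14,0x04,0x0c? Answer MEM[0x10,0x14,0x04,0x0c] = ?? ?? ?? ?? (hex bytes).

MEM[0x10,0x14,0x04,0x0c] = 39 0d 98 f4

[0] 0x25->0x1b len=3 : 1f 2b 0d
[1] 0x05->0x19 len=6 : 39 5c 6e 4d 7c 31
[2] 0x27->0x14 len=8 : 0d f4 98 f6 b5 d3 f8 bb
[3] 0x12->0x09 len=5 : 84 63 0d f4 98
[4] 0x28->0x03 len=4 : f4 98 f6 b5
[5] 0x24->0x16 len=3 : c7 1f 2b
query mem[0x10]=0x39, mem[0x14]=0x0d, mem[0x04]=0x98, mem[0x0c]=0xf4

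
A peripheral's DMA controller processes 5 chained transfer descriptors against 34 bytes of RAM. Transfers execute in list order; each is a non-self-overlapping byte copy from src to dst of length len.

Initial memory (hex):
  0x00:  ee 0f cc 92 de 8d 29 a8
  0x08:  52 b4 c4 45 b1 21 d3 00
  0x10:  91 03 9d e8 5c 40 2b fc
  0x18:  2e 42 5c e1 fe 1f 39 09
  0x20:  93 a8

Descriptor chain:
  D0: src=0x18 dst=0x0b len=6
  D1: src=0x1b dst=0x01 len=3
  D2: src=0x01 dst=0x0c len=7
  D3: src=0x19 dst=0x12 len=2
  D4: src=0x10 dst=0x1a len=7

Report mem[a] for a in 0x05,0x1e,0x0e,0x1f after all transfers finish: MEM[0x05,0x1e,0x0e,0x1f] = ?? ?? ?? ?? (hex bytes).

MEM[0x05,0x1e,0x0e,0x1f] = 8d 5c 1f 40

D0: mem[0x0b..0x10] <- [2e 42 5c e1 fe 1f]
D1: mem[0x01..0x03] <- [e1 fe 1f]
D2: mem[0x0c..0x12] <- [e1 fe 1f de 8d 29 a8]
D3: mem[0x12..0x13] <- [42 5c]
D4: mem[0x1a..0x20] <- [8d 29 42 5c 5c 40 2b]
query mem[0x05]=0x8d, mem[0x1e]=0x5c, mem[0x0e]=0x1f, mem[0x1f]=0x40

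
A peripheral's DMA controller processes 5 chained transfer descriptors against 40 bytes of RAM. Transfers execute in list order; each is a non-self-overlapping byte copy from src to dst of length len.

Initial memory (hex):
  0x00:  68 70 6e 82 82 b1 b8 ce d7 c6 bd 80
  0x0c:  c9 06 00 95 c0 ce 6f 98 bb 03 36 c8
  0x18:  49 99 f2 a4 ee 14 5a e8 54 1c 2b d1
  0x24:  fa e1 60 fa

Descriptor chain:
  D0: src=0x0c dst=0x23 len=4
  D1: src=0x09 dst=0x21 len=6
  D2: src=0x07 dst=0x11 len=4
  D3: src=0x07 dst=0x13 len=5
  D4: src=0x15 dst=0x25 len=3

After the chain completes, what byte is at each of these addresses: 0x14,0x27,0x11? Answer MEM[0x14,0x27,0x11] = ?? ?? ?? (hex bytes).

MEM[0x14,0x27,0x11] = d7 80 ce

D0: mem[0x23..0x26] <- [c9 06 00 95]
D1: mem[0x21..0x26] <- [c6 bd 80 c9 06 00]
D2: mem[0x11..0x14] <- [ce d7 c6 bd]
D3: mem[0x13..0x17] <- [ce d7 c6 bd 80]
D4: mem[0x25..0x27] <- [c6 bd 80]
query mem[0x14]=0xd7, mem[0x27]=0x80, mem[0x11]=0xce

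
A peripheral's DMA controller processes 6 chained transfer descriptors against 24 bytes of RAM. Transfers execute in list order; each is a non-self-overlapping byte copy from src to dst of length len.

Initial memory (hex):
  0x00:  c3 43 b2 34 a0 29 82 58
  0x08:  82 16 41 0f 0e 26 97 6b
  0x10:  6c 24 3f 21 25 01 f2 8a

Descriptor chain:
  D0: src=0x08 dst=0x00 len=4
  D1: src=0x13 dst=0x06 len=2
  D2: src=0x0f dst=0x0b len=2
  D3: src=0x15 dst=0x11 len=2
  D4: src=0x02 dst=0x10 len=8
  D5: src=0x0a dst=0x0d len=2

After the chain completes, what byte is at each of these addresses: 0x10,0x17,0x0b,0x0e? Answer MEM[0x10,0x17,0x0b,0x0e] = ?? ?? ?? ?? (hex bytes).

MEM[0x10,0x17,0x0b,0x0e] = 41 16 6b 6b

D0: mem[0x00..0x03] <- [82 16 41 0f]
D1: mem[0x06..0x07] <- [21 25]
D2: mem[0x0b..0x0c] <- [6b 6c]
D3: mem[0x11..0x12] <- [01 f2]
D4: mem[0x10..0x17] <- [41 0f a0 29 21 25 82 16]
D5: mem[0x0d..0x0e] <- [41 6b]
query mem[0x10]=0x41, mem[0x17]=0x16, mem[0x0b]=0x6b, mem[0x0e]=0x6b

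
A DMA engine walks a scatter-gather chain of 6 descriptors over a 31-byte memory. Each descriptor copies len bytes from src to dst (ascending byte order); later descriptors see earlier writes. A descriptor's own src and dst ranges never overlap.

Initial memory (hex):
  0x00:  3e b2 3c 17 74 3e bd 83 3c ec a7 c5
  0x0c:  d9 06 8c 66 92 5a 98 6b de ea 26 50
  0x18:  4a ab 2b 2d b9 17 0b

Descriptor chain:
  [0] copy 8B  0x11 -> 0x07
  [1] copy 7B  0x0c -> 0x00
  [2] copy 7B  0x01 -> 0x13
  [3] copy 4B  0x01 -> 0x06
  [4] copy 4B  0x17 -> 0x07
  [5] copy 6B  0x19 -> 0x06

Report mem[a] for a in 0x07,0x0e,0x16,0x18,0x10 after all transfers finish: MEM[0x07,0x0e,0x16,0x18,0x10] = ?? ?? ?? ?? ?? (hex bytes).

  after D0: wrote 8B at 0x07 = 5a986bdeea26504a
  after D1: wrote 7B at 0x00 = 26504a66925a98
  after D2: wrote 7B at 0x13 = 504a66925a985a
  after D3: wrote 4B at 0x06 = 504a6692
  after D4: wrote 4B at 0x07 = 5a985a2b
  after D5: wrote 6B at 0x06 = 5a2b2db9170b
query mem[0x07]=0x2b, mem[0x0e]=0x4a, mem[0x16]=0x92, mem[0x18]=0x98, mem[0x10]=0x92

MEM[0x07,0x0e,0x16,0x18,0x10] = 2b 4a 92 98 92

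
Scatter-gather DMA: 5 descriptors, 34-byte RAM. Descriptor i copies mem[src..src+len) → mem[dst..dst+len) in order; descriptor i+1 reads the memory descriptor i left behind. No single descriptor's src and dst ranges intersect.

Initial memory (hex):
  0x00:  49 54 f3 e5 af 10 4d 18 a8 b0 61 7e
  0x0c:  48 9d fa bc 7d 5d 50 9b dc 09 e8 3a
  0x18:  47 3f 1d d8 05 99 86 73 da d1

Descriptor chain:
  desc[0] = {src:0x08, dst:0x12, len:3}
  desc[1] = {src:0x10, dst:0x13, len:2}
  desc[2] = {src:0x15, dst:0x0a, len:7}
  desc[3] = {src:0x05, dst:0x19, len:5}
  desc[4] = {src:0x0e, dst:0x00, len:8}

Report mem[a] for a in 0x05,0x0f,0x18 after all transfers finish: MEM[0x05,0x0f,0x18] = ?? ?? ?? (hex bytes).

[0] 0x08->0x12 len=3 : a8 b0 61
[1] 0x10->0x13 len=2 : 7d 5d
[2] 0x15->0x0a len=7 : 09 e8 3a 47 3f 1d d8
[3] 0x05->0x19 len=5 : 10 4d 18 a8 b0
[4] 0x0e->0x00 len=8 : 3f 1d d8 5d a8 7d 5d 09
query mem[0x05]=0x7d, mem[0x0f]=0x1d, mem[0x18]=0x47

MEM[0x05,0x0f,0x18] = 7d 1d 47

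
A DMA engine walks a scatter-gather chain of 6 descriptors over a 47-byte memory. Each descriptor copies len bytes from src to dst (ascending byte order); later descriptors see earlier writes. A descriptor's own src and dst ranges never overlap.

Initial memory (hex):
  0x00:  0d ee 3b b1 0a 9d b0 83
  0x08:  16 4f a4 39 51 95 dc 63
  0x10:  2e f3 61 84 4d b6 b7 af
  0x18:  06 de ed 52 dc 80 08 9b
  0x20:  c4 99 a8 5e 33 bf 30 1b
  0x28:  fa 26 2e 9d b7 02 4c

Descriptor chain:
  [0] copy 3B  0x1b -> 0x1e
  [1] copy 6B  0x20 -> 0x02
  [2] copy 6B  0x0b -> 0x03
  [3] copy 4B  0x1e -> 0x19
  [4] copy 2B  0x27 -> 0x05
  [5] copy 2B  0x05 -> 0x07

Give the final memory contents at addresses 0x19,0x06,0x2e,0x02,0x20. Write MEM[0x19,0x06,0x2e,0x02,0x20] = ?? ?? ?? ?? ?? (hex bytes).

#0 dst[0x1e+3] := {0x52,0xdc,0x80}
#1 dst[0x02+6] := {0x80,0x99,0xa8,0x5e,0x33,0xbf}
#2 dst[0x03+6] := {0x39,0x51,0x95,0xdc,0x63,0x2e}
#3 dst[0x19+4] := {0x52,0xdc,0x80,0x99}
#4 dst[0x05+2] := {0x1b,0xfa}
#5 dst[0x07+2] := {0x1b,0xfa}
query mem[0x19]=0x52, mem[0x06]=0xfa, mem[0x2e]=0x4c, mem[0x02]=0x80, mem[0x20]=0x80

MEM[0x19,0x06,0x2e,0x02,0x20] = 52 fa 4c 80 80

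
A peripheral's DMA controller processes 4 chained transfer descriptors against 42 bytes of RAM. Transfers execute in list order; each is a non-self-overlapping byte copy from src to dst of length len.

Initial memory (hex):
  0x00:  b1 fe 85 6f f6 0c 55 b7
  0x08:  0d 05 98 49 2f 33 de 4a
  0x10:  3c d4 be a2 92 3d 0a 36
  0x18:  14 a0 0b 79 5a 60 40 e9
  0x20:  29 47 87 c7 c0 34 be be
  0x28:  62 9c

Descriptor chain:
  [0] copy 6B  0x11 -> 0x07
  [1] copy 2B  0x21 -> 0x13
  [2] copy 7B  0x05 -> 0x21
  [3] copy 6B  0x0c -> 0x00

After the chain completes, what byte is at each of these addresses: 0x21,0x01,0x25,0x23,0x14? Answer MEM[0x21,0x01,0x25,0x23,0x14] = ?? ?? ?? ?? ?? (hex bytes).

#0 dst[0x07+6] := {0xd4,0xbe,0xa2,0x92,0x3d,0x0a}
#1 dst[0x13+2] := {0x47,0x87}
#2 dst[0x21+7] := {0x0c,0x55,0xd4,0xbe,0xa2,0x92,0x3d}
#3 dst[0x00+6] := {0x0a,0x33,0xde,0x4a,0x3c,0xd4}
query mem[0x21]=0x0c, mem[0x01]=0x33, mem[0x25]=0xa2, mem[0x23]=0xd4, mem[0x14]=0x87

MEM[0x21,0x01,0x25,0x23,0x14] = 0c 33 a2 d4 87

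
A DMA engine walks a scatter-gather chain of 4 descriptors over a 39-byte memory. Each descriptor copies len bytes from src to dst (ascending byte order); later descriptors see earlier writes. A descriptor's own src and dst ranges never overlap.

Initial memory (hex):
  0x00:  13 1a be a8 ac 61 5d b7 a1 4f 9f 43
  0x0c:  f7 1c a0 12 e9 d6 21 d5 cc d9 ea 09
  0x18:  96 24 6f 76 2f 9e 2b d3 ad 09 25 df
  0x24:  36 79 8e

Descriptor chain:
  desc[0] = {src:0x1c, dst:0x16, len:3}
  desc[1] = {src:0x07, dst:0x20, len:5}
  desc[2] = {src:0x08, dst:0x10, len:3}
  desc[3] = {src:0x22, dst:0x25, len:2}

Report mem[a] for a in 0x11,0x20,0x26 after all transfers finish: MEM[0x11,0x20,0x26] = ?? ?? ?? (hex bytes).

[0] 0x1c->0x16 len=3 : 2f 9e 2b
[1] 0x07->0x20 len=5 : b7 a1 4f 9f 43
[2] 0x08->0x10 len=3 : a1 4f 9f
[3] 0x22->0x25 len=2 : 4f 9f
query mem[0x11]=0x4f, mem[0x20]=0xb7, mem[0x26]=0x9f

MEM[0x11,0x20,0x26] = 4f b7 9f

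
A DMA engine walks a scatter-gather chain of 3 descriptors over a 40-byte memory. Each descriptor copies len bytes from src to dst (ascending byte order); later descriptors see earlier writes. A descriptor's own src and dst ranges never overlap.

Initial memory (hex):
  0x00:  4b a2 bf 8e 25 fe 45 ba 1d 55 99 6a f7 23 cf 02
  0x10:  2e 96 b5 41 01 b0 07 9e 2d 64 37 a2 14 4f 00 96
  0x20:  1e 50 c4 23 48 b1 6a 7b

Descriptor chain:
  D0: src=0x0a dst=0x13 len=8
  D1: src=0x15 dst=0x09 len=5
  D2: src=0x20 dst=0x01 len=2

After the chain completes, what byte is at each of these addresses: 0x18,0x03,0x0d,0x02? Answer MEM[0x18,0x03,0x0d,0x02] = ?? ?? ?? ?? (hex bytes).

D0: mem[0x13..0x1a] <- [99 6a f7 23 cf 02 2e 96]
D1: mem[0x09..0x0d] <- [f7 23 cf 02 2e]
D2: mem[0x01..0x02] <- [1e 50]
query mem[0x18]=0x02, mem[0x03]=0x8e, mem[0x0d]=0x2e, mem[0x02]=0x50

MEM[0x18,0x03,0x0d,0x02] = 02 8e 2e 50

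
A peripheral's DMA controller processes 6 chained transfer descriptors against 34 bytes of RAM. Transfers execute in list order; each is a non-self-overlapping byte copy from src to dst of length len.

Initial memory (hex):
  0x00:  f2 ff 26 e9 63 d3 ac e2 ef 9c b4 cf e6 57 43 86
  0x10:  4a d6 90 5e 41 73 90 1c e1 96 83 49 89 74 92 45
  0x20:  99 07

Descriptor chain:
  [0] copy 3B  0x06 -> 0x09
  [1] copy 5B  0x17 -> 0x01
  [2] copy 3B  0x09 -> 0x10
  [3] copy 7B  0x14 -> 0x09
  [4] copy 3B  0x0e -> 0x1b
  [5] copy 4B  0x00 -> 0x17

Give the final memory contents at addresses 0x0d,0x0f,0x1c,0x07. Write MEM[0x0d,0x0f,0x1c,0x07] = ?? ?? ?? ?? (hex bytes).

MEM[0x0d,0x0f,0x1c,0x07] = e1 83 83 e2

  after D0: wrote 3B at 0x09 = ace2ef
  after D1: wrote 5B at 0x01 = 1ce1968349
  after D2: wrote 3B at 0x10 = ace2ef
  after D3: wrote 7B at 0x09 = 4173901ce19683
  after D4: wrote 3B at 0x1b = 9683ac
  after D5: wrote 4B at 0x17 = f21ce196
query mem[0x0d]=0xe1, mem[0x0f]=0x83, mem[0x1c]=0x83, mem[0x07]=0xe2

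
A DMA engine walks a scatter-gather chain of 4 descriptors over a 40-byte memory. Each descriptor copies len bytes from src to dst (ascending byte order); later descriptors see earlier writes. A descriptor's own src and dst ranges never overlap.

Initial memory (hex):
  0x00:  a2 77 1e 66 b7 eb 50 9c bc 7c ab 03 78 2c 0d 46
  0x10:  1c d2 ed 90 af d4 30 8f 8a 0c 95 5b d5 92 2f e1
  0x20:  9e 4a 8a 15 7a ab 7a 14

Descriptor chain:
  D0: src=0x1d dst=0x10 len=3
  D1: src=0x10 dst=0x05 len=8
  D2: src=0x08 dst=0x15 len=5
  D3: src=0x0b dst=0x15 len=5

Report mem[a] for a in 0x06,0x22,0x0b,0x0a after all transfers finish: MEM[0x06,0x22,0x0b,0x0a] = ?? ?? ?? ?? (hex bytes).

  after D0: wrote 3B at 0x10 = 922fe1
  after D1: wrote 8B at 0x05 = 922fe190afd4308f
  after D2: wrote 5B at 0x15 = 90afd4308f
  after D3: wrote 5B at 0x15 = 308f2c0d46
query mem[0x06]=0x2f, mem[0x22]=0x8a, mem[0x0b]=0x30, mem[0x0a]=0xd4

MEM[0x06,0x22,0x0b,0x0a] = 2f 8a 30 d4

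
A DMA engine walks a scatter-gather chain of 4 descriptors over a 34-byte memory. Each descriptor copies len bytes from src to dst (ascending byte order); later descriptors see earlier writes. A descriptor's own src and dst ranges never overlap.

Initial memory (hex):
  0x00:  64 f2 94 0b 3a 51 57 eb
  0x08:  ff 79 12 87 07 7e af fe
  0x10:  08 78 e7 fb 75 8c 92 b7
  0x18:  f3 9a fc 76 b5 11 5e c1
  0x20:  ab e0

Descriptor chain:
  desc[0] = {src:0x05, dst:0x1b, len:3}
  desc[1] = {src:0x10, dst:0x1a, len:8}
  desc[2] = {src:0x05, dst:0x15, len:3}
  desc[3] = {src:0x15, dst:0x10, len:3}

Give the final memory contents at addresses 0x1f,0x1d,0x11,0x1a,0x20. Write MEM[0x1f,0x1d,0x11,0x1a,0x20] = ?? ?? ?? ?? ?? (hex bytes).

[0] 0x05->0x1b len=3 : 51 57 eb
[1] 0x10->0x1a len=8 : 08 78 e7 fb 75 8c 92 b7
[2] 0x05->0x15 len=3 : 51 57 eb
[3] 0x15->0x10 len=3 : 51 57 eb
query mem[0x1f]=0x8c, mem[0x1d]=0xfb, mem[0x11]=0x57, mem[0x1a]=0x08, mem[0x20]=0x92

MEM[0x1f,0x1d,0x11,0x1a,0x20] = 8c fb 57 08 92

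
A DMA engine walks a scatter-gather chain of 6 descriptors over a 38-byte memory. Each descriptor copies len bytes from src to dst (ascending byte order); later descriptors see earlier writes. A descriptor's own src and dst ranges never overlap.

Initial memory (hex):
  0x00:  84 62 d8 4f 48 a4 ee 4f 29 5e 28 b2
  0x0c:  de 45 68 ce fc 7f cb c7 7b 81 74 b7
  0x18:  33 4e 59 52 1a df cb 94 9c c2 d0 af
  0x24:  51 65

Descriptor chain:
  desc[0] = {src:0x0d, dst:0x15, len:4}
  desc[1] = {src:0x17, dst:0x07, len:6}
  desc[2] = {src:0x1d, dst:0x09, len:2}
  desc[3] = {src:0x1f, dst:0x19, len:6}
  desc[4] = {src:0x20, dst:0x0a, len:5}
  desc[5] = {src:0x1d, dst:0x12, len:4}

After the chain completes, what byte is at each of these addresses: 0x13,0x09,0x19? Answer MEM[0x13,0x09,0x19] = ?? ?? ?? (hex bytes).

[0] 0x0d->0x15 len=4 : 45 68 ce fc
[1] 0x17->0x07 len=6 : ce fc 4e 59 52 1a
[2] 0x1d->0x09 len=2 : df cb
[3] 0x1f->0x19 len=6 : 94 9c c2 d0 af 51
[4] 0x20->0x0a len=5 : 9c c2 d0 af 51
[5] 0x1d->0x12 len=4 : af 51 94 9c
query mem[0x13]=0x51, mem[0x09]=0xdf, mem[0x19]=0x94

MEM[0x13,0x09,0x19] = 51 df 94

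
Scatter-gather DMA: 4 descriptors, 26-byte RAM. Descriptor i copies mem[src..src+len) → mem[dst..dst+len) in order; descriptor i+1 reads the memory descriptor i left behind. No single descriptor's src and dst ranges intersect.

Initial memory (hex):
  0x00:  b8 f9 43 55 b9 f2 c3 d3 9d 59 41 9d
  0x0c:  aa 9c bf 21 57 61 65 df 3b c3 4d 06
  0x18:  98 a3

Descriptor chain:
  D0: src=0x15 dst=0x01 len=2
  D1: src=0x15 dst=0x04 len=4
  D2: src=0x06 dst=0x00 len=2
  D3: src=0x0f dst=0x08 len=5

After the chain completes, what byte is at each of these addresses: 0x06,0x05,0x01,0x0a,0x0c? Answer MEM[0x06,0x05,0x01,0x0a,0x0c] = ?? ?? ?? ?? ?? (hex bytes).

D0: mem[0x01..0x02] <- [c3 4d]
D1: mem[0x04..0x07] <- [c3 4d 06 98]
D2: mem[0x00..0x01] <- [06 98]
D3: mem[0x08..0x0c] <- [21 57 61 65 df]
query mem[0x06]=0x06, mem[0x05]=0x4d, mem[0x01]=0x98, mem[0x0a]=0x61, mem[0x0c]=0xdf

MEM[0x06,0x05,0x01,0x0a,0x0c] = 06 4d 98 61 df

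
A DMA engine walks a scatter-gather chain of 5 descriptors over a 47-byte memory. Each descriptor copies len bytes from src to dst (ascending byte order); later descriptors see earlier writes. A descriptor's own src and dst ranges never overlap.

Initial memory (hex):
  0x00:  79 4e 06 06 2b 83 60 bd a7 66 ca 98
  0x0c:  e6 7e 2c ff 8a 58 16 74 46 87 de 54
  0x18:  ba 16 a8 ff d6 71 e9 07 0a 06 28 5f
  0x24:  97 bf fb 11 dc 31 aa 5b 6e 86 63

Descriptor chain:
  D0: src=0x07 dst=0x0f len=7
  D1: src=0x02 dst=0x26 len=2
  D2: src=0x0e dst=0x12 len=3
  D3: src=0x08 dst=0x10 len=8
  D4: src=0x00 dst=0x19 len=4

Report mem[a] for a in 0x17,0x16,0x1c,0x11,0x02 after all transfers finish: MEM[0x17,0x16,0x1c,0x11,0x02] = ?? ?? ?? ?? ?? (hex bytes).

MEM[0x17,0x16,0x1c,0x11,0x02] = bd 2c 06 66 06

#0 dst[0x0f+7] := {0xbd,0xa7,0x66,0xca,0x98,0xe6,0x7e}
#1 dst[0x26+2] := {0x06,0x06}
#2 dst[0x12+3] := {0x2c,0xbd,0xa7}
#3 dst[0x10+8] := {0xa7,0x66,0xca,0x98,0xe6,0x7e,0x2c,0xbd}
#4 dst[0x19+4] := {0x79,0x4e,0x06,0x06}
query mem[0x17]=0xbd, mem[0x16]=0x2c, mem[0x1c]=0x06, mem[0x11]=0x66, mem[0x02]=0x06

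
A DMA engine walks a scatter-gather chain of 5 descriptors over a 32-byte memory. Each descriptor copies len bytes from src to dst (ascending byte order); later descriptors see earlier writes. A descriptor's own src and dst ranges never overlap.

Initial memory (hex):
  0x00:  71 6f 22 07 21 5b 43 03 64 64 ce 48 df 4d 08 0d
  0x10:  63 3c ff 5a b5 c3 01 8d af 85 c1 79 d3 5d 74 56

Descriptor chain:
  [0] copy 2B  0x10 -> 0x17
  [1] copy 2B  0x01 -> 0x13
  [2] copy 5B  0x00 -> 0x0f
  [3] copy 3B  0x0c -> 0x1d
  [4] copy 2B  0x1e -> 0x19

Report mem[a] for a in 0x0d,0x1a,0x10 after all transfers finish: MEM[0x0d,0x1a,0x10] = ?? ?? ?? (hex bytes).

MEM[0x0d,0x1a,0x10] = 4d 08 6f

[0] 0x10->0x17 len=2 : 63 3c
[1] 0x01->0x13 len=2 : 6f 22
[2] 0x00->0x0f len=5 : 71 6f 22 07 21
[3] 0x0c->0x1d len=3 : df 4d 08
[4] 0x1e->0x19 len=2 : 4d 08
query mem[0x0d]=0x4d, mem[0x1a]=0x08, mem[0x10]=0x6f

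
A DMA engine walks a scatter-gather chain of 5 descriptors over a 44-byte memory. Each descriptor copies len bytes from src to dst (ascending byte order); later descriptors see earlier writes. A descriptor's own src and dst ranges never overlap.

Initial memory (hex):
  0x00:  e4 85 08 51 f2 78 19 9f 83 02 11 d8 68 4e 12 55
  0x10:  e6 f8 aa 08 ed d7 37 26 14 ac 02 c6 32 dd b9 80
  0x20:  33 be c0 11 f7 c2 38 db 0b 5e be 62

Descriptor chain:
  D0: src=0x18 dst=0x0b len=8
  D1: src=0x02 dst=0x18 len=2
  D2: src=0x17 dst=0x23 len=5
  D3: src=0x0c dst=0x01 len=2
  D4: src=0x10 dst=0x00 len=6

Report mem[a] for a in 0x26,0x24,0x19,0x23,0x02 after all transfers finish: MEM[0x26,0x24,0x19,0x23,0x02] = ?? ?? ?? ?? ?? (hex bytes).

  after D0: wrote 8B at 0x0b = 14ac02c632ddb980
  after D1: wrote 2B at 0x18 = 0851
  after D2: wrote 5B at 0x23 = 26085102c6
  after D3: wrote 2B at 0x01 = ac02
  after D4: wrote 6B at 0x00 = ddb98008edd7
query mem[0x26]=0x02, mem[0x24]=0x08, mem[0x19]=0x51, mem[0x23]=0x26, mem[0x02]=0x80

MEM[0x26,0x24,0x19,0x23,0x02] = 02 08 51 26 80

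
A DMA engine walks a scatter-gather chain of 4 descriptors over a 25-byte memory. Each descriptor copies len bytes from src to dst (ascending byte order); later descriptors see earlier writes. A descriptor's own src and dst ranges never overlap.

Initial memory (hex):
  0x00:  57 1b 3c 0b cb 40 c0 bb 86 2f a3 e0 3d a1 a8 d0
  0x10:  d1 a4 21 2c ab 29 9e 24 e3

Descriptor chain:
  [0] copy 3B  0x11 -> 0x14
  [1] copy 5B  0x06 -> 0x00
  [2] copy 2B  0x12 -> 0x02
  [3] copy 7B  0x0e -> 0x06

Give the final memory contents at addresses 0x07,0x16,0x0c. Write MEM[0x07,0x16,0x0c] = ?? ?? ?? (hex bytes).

MEM[0x07,0x16,0x0c] = d0 2c a4

#0 dst[0x14+3] := {0xa4,0x21,0x2c}
#1 dst[0x00+5] := {0xc0,0xbb,0x86,0x2f,0xa3}
#2 dst[0x02+2] := {0x21,0x2c}
#3 dst[0x06+7] := {0xa8,0xd0,0xd1,0xa4,0x21,0x2c,0xa4}
query mem[0x07]=0xd0, mem[0x16]=0x2c, mem[0x0c]=0xa4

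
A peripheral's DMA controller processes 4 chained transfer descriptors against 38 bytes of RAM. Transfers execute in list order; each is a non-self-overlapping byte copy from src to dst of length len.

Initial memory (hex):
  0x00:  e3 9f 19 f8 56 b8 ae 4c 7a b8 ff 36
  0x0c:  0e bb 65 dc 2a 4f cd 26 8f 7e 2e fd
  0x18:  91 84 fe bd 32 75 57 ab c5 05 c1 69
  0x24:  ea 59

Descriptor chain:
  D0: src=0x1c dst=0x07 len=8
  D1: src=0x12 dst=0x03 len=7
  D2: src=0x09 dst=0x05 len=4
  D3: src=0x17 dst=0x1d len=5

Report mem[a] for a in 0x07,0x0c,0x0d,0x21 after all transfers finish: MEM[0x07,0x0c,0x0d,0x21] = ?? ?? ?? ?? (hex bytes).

[0] 0x1c->0x07 len=8 : 32 75 57 ab c5 05 c1 69
[1] 0x12->0x03 len=7 : cd 26 8f 7e 2e fd 91
[2] 0x09->0x05 len=4 : 91 ab c5 05
[3] 0x17->0x1d len=5 : fd 91 84 fe bd
query mem[0x07]=0xc5, mem[0x0c]=0x05, mem[0x0d]=0xc1, mem[0x21]=0xbd

MEM[0x07,0x0c,0x0d,0x21] = c5 05 c1 bd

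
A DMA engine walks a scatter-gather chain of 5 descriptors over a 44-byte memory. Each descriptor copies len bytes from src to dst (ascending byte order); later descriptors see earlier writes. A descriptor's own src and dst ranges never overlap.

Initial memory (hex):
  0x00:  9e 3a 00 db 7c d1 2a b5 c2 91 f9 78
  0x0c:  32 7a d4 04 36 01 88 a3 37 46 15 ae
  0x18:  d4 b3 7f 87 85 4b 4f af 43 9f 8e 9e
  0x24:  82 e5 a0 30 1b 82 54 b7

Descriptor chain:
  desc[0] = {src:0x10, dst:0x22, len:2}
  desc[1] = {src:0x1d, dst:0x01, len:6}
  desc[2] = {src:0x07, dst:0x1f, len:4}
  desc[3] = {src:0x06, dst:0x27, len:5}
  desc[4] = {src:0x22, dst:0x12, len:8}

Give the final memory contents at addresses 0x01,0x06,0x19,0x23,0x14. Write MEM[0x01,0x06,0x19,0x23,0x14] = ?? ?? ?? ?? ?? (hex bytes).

#0 dst[0x22+2] := {0x36,0x01}
#1 dst[0x01+6] := {0x4b,0x4f,0xaf,0x43,0x9f,0x36}
#2 dst[0x1f+4] := {0xb5,0xc2,0x91,0xf9}
#3 dst[0x27+5] := {0x36,0xb5,0xc2,0x91,0xf9}
#4 dst[0x12+8] := {0xf9,0x01,0x82,0xe5,0xa0,0x36,0xb5,0xc2}
query mem[0x01]=0x4b, mem[0x06]=0x36, mem[0x19]=0xc2, mem[0x23]=0x01, mem[0x14]=0x82

MEM[0x01,0x06,0x19,0x23,0x14] = 4b 36 c2 01 82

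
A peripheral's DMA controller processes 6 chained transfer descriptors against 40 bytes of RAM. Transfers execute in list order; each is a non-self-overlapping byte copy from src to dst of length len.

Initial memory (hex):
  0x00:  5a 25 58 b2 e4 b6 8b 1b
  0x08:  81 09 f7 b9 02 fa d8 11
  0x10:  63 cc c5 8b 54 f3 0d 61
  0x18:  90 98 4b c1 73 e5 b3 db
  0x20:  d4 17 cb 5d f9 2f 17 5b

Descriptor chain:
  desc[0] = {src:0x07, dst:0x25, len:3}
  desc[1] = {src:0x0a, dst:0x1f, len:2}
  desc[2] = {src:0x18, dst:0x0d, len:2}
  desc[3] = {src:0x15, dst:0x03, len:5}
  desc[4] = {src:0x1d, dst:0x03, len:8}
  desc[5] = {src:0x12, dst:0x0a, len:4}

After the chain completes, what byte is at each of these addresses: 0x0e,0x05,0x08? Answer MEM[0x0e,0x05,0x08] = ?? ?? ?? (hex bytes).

  after D0: wrote 3B at 0x25 = 1b8109
  after D1: wrote 2B at 0x1f = f7b9
  after D2: wrote 2B at 0x0d = 9098
  after D3: wrote 5B at 0x03 = f30d619098
  after D4: wrote 8B at 0x03 = e5b3f7b917cb5df9
  after D5: wrote 4B at 0x0a = c58b54f3
query mem[0x0e]=0x98, mem[0x05]=0xf7, mem[0x08]=0xcb

MEM[0x0e,0x05,0x08] = 98 f7 cb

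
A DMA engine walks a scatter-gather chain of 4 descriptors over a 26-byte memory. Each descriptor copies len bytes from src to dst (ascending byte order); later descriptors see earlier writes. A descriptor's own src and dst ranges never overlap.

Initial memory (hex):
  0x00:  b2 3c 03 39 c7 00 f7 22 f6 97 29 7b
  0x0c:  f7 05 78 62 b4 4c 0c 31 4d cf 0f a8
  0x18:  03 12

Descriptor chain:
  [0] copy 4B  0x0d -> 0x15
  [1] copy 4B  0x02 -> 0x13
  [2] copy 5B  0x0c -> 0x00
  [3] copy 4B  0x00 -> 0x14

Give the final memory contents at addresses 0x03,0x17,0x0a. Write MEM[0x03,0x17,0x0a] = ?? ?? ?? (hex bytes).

MEM[0x03,0x17,0x0a] = 62 62 29

#0 dst[0x15+4] := {0x05,0x78,0x62,0xb4}
#1 dst[0x13+4] := {0x03,0x39,0xc7,0x00}
#2 dst[0x00+5] := {0xf7,0x05,0x78,0x62,0xb4}
#3 dst[0x14+4] := {0xf7,0x05,0x78,0x62}
query mem[0x03]=0x62, mem[0x17]=0x62, mem[0x0a]=0x29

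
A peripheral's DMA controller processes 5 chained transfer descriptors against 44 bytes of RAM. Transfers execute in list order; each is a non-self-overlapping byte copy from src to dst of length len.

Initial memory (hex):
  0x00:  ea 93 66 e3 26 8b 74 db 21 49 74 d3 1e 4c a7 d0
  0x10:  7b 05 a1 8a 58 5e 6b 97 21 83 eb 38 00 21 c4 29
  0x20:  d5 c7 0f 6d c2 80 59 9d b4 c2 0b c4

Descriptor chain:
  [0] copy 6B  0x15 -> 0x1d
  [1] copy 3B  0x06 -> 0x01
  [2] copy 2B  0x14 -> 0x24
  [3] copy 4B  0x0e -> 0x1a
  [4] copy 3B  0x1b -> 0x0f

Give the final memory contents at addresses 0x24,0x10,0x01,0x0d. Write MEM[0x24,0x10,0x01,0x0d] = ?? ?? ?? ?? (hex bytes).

[0] 0x15->0x1d len=6 : 5e 6b 97 21 83 eb
[1] 0x06->0x01 len=3 : 74 db 21
[2] 0x14->0x24 len=2 : 58 5e
[3] 0x0e->0x1a len=4 : a7 d0 7b 05
[4] 0x1b->0x0f len=3 : d0 7b 05
query mem[0x24]=0x58, mem[0x10]=0x7b, mem[0x01]=0x74, mem[0x0d]=0x4c

MEM[0x24,0x10,0x01,0x0d] = 58 7b 74 4c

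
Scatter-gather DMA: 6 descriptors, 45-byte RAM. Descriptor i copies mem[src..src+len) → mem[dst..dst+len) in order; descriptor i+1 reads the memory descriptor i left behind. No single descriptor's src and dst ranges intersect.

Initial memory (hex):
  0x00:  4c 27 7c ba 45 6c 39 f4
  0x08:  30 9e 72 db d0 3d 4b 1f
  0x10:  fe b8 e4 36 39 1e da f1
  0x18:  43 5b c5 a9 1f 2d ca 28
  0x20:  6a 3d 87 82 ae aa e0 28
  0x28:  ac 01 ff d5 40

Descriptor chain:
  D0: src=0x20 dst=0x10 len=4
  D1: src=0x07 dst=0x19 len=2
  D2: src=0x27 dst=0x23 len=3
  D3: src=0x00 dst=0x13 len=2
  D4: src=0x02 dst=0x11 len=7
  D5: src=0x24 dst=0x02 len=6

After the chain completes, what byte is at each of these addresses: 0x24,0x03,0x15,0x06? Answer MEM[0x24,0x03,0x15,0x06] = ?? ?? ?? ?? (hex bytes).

MEM[0x24,0x03,0x15,0x06] = ac 01 39 ac

[0] 0x20->0x10 len=4 : 6a 3d 87 82
[1] 0x07->0x19 len=2 : f4 30
[2] 0x27->0x23 len=3 : 28 ac 01
[3] 0x00->0x13 len=2 : 4c 27
[4] 0x02->0x11 len=7 : 7c ba 45 6c 39 f4 30
[5] 0x24->0x02 len=6 : ac 01 e0 28 ac 01
query mem[0x24]=0xac, mem[0x03]=0x01, mem[0x15]=0x39, mem[0x06]=0xac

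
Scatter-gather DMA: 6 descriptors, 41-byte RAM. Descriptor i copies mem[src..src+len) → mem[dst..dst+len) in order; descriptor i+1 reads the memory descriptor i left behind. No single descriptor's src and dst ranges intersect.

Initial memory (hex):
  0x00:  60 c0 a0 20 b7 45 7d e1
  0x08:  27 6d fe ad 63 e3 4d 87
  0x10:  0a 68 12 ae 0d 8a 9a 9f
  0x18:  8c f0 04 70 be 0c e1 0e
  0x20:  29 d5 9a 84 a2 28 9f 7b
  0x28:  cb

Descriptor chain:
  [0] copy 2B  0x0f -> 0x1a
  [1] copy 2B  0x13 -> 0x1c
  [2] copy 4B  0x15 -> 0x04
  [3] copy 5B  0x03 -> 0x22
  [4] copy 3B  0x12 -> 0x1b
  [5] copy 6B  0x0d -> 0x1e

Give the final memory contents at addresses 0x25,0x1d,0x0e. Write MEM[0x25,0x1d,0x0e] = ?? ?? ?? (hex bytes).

MEM[0x25,0x1d,0x0e] = 9f 0d 4d

[0] 0x0f->0x1a len=2 : 87 0a
[1] 0x13->0x1c len=2 : ae 0d
[2] 0x15->0x04 len=4 : 8a 9a 9f 8c
[3] 0x03->0x22 len=5 : 20 8a 9a 9f 8c
[4] 0x12->0x1b len=3 : 12 ae 0d
[5] 0x0d->0x1e len=6 : e3 4d 87 0a 68 12
query mem[0x25]=0x9f, mem[0x1d]=0x0d, mem[0x0e]=0x4d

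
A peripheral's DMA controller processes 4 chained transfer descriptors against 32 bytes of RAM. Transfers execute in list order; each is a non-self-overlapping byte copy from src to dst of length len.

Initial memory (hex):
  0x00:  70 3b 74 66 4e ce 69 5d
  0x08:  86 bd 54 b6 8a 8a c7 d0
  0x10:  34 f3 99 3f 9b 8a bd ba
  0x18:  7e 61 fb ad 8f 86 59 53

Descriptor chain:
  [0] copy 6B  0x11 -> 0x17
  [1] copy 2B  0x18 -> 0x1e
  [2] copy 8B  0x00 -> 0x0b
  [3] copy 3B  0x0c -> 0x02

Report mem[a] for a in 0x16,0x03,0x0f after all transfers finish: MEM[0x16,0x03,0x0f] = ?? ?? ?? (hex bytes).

MEM[0x16,0x03,0x0f] = bd 74 4e

#0 dst[0x17+6] := {0xf3,0x99,0x3f,0x9b,0x8a,0xbd}
#1 dst[0x1e+2] := {0x99,0x3f}
#2 dst[0x0b+8] := {0x70,0x3b,0x74,0x66,0x4e,0xce,0x69,0x5d}
#3 dst[0x02+3] := {0x3b,0x74,0x66}
query mem[0x16]=0xbd, mem[0x03]=0x74, mem[0x0f]=0x4e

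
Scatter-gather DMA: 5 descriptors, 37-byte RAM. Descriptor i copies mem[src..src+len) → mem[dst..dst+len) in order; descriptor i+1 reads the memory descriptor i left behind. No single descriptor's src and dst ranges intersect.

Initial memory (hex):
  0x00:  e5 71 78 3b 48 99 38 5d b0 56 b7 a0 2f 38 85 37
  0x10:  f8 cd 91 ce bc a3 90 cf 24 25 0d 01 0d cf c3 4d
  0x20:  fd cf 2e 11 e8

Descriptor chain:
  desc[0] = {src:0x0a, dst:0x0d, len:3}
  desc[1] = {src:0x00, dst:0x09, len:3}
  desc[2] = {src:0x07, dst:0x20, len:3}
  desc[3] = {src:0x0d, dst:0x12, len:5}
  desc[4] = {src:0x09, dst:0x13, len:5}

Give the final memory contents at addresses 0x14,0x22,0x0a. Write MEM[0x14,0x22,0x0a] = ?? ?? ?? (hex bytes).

MEM[0x14,0x22,0x0a] = 71 e5 71

  after D0: wrote 3B at 0x0d = b7a02f
  after D1: wrote 3B at 0x09 = e57178
  after D2: wrote 3B at 0x20 = 5db0e5
  after D3: wrote 5B at 0x12 = b7a02ff8cd
  after D4: wrote 5B at 0x13 = e571782fb7
query mem[0x14]=0x71, mem[0x22]=0xe5, mem[0x0a]=0x71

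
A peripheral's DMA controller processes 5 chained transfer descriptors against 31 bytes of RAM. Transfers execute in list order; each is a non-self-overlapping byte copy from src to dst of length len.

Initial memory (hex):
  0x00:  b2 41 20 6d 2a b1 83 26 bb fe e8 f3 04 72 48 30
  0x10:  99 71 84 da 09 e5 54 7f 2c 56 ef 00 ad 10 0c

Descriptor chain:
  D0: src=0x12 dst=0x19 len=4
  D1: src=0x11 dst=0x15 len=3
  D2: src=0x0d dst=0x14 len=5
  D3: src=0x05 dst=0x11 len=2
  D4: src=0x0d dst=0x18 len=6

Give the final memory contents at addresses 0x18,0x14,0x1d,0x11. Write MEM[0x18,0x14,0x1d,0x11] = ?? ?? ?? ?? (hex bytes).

D0: mem[0x19..0x1c] <- [84 da 09 e5]
D1: mem[0x15..0x17] <- [71 84 da]
D2: mem[0x14..0x18] <- [72 48 30 99 71]
D3: mem[0x11..0x12] <- [b1 83]
D4: mem[0x18..0x1d] <- [72 48 30 99 b1 83]
query mem[0x18]=0x72, mem[0x14]=0x72, mem[0x1d]=0x83, mem[0x11]=0xb1

MEM[0x18,0x14,0x1d,0x11] = 72 72 83 b1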